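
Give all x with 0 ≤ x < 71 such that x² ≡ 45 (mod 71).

20, 51

Since 71 ≡ 3 (mod 4), a square root of 45 is 45^((71+1)/4) = 45^18 mod 71.
Repeated squaring: 45^2≡37, 45^4≡20, 45^8≡45, 45^16≡37 (mod 71).
45^18 = 45^(16+2) ≡ 20 (mod 71).
Check: 20² = 400 ≡ 45 (mod 71). The two roots are 20 and 51.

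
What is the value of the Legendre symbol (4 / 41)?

Pull out 2^2: since 41 ≡ 1 (mod 8), (2/41) = +1, so (2/41)^2 = +1.
Reached (1/41) = 1. Collecting the sign flips along the way, the symbol is +1.

1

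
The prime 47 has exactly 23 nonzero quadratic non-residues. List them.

5, 10, 11, 13, 15, 19, 20, 22, 23, 26, 29, 30, 31, 33, 35, 38, 39, 40, 41, 43, 44, 45, 46

Square k = 1,…,23 (k and 47−k give the same square):
1²=1, 2²=4, 3²=9, 4²=16, 5²=25, 6²=36, 7²≡2, 8²≡17, 9²≡34, 10²≡6, 11²≡27, 12²≡3, 13²≡28, 14²≡8, 15²≡37, 16²≡21, 17²≡7, 18²≡42, 19²≡32, 20²≡24, 21²≡18, 22²≡14, 23²≡12 (mod 47).
The residues are {1, 2, 3, 4, 6, 7, 8, 9, 12, 14, 16, 17, 18, 21, 24, 25, 27, 28, 32, 34, 36, 37, 42}; the non-residues are the remaining 23 nonzero classes.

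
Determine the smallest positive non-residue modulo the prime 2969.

3

(2/2969) = +1, so 2 is a residue.
(3/2969) = −1, so 3 is the smallest positive non-residue mod 2969.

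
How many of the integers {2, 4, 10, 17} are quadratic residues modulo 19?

(2/19) = -1 → non-residue.
(4/19) = +1 → QR.
(10/19) = -1 → non-residue.
(17/19) = +1 → QR.
Total quadratic residues among the 4: 2.

2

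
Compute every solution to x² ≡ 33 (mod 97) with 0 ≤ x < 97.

97 ≡ 1 (mod 4), so we find a root by search.
Trying successive values, 18² = 324 ≡ 33 (mod 97). The other root is 97 − 18 = 79.

18, 79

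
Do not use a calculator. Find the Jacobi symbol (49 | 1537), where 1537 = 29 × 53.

Reciprocity: 49 ≡ 1 and 1537 ≡ 1 (mod 4), so (49/1537) = +(1537/49).
Reduce top mod 49: now compute (18/49).
Pull out 2: since 49 ≡ 1 (mod 8), (2/49) = +1.
Reciprocity: 9 ≡ 1 and 49 ≡ 1 (mod 4), so (9/49) = +(49/9).
Reduce top mod 9: now compute (4/9).
Pull out 2^2: since 9 ≡ 1 (mod 8), (2/9) = +1, so (2/9)^2 = +1.
Reached (1/9) = 1. Collecting the sign flips along the way, the symbol is +1.

1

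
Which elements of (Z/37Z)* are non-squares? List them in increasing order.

Square k = 1,…,18 (k and 37−k give the same square):
1²=1, 2²=4, 3²=9, 4²=16, 5²=25, 6²=36, 7²≡12, 8²≡27, 9²≡7, 10²≡26, 11²≡10, 12²≡33, 13²≡21, 14²≡11, 15²≡3, 16²≡34, 17²≡30, 18²≡28 (mod 37).
The residues are {1, 3, 4, 7, 9, 10, 11, 12, 16, 21, 25, 26, 27, 28, 30, 33, 34, 36}; the non-residues are the remaining 18 nonzero classes.

2, 5, 6, 8, 13, 14, 15, 17, 18, 19, 20, 22, 23, 24, 29, 31, 32, 35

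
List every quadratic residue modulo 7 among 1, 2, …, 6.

1, 2, 4

Square k = 1,…,3 (k and 7−k give the same square):
1²=1, 2²=4, 3²≡2 (mod 7).
So the quadratic residues mod 7 are {1, 2, 4}.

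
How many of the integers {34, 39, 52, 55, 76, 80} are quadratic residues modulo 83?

0

(34/83) = -1 → non-residue.
(39/83) = -1 → non-residue.
(52/83) = -1 → non-residue.
(55/83) = -1 → non-residue.
(76/83) = -1 → non-residue.
(80/83) = -1 → non-residue.
Total quadratic residues among the 6: 0.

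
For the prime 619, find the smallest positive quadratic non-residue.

2

(2/619) = −1, so 2 is the smallest positive non-residue mod 619.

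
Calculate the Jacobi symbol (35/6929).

-1

Reciprocity: 35 ≡ 3 and 6929 ≡ 1 (mod 4), so (35/6929) = +(6929/35).
Reduce top mod 35: now compute (34/35).
Pull out 2: since 35 ≡ 3 (mod 8), (2/35) = -1.
Reciprocity: 17 ≡ 1 and 35 ≡ 3 (mod 4), so (17/35) = +(35/17).
Reduce top mod 17: now compute (1/17).
Reached (1/17) = 1. Collecting the sign flips along the way, the symbol is -1.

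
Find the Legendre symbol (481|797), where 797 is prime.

-1

Reciprocity: 481 ≡ 1 and 797 ≡ 1 (mod 4), so (481/797) = +(797/481).
Reduce top mod 481: now compute (316/481).
Pull out 2^2: since 481 ≡ 1 (mod 8), (2/481) = +1, so (2/481)^2 = +1.
Reciprocity: 79 ≡ 3 and 481 ≡ 1 (mod 4), so (79/481) = +(481/79).
Reduce top mod 79: now compute (7/79).
Reciprocity: 7 ≡ 3 and 79 ≡ 3 (mod 4), so (7/79) = −(79/7).
Reduce top mod 7: now compute (2/7).
Pull out 2: since 7 ≡ 7 (mod 8), (2/7) = +1.
Reached (1/7) = 1. Collecting the sign flips along the way, the symbol is -1.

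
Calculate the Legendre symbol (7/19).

Euler's criterion: (7/19) ≡ 7^9 (mod 19).
7^2 ≡ 11 (mod 19)
7^4 ≡ 7 (mod 19)
7^8 ≡ 11 (mod 19)
7^9 = 7^(8+1) ≡ 1 (mod 19).
Result is 1, so (7/19) = 1.

1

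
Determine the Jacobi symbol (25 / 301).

Reciprocity: 25 ≡ 1 and 301 ≡ 1 (mod 4), so (25/301) = +(301/25).
Reduce top mod 25: now compute (1/25).
Reached (1/25) = 1. Collecting the sign flips along the way, the symbol is +1.

1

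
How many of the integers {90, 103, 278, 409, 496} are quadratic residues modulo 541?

(90/541) = -1 → non-residue.
(103/541) = +1 → QR.
(278/541) = -1 → non-residue.
(409/541) = -1 → non-residue.
(496/541) = +1 → QR.
Total quadratic residues among the 5: 2.

2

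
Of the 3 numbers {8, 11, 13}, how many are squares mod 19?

(8/19) = -1 → non-residue.
(11/19) = +1 → QR.
(13/19) = -1 → non-residue.
Total quadratic residues among the 3: 1.

1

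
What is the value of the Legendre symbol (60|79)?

Pull out 2^2: since 79 ≡ 7 (mod 8), (2/79) = +1, so (2/79)^2 = +1.
Reciprocity: 15 ≡ 3 and 79 ≡ 3 (mod 4), so (15/79) = −(79/15).
Reduce top mod 15: now compute (4/15).
Pull out 2^2: since 15 ≡ 7 (mod 8), (2/15) = +1, so (2/15)^2 = +1.
Reached (1/15) = 1. Collecting the sign flips along the way, the symbol is -1.

-1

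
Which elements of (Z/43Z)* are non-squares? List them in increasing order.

Square k = 1,…,21 (k and 43−k give the same square):
1²=1, 2²=4, 3²=9, 4²=16, 5²=25, 6²=36, 7²≡6, 8²≡21, 9²≡38, 10²≡14, 11²≡35, 12²≡15, 13²≡40, 14²≡24, 15²≡10, 16²≡41, 17²≡31, 18²≡23, 19²≡17, 20²≡13, 21²≡11 (mod 43).
The residues are {1, 4, 6, 9, 10, 11, 13, 14, 15, 16, 17, 21, 23, 24, 25, 31, 35, 36, 38, 40, 41}; the non-residues are the remaining 21 nonzero classes.

2,3,5,7,8,12,18,19,20,22,26,27,28,29,30,32,33,34,37,39,42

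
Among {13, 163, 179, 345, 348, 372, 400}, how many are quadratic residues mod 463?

(13/463) = -1 → non-residue.
(163/463) = +1 → QR.
(179/463) = +1 → QR.
(345/463) = -1 → non-residue.
(348/463) = -1 → non-residue.
(372/463) = -1 → non-residue.
(400/463) = +1 → QR.
Total quadratic residues among the 7: 3.

3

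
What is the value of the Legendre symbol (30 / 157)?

1

Euler's criterion: (30/157) ≡ 30^78 (mod 157).
30^2 ≡ 115 (mod 157)
30^4 ≡ 37 (mod 157)
30^8 ≡ 113 (mod 157)
30^16 ≡ 52 (mod 157)
30^32 ≡ 35 (mod 157)
30^64 ≡ 126 (mod 157)
30^78 = 30^(64+8+4+2) ≡ 1 (mod 157).
Result is 1, so (30/157) = 1.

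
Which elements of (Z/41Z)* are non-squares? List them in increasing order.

3 6 7 11 12 13 14 15 17 19 22 24 26 27 28 29 30 34 35 38

Square k = 1,…,20 (k and 41−k give the same square):
1²=1, 2²=4, 3²=9, 4²=16, 5²=25, 6²=36, 7²≡8, 8²≡23, 9²≡40, 10²≡18, 11²≡39, 12²≡21, 13²≡5, 14²≡32, 15²≡20, 16²≡10, 17²≡2, 18²≡37, 19²≡33, 20²≡31 (mod 41).
The residues are {1, 2, 4, 5, 8, 9, 10, 16, 18, 20, 21, 23, 25, 31, 32, 33, 36, 37, 39, 40}; the non-residues are the remaining 20 nonzero classes.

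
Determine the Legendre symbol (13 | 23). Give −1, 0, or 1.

1

Reciprocity: 13 ≡ 1 and 23 ≡ 3 (mod 4), so (13/23) = +(23/13).
Reduce top mod 13: now compute (10/13).
Pull out 2: since 13 ≡ 5 (mod 8), (2/13) = -1.
Reciprocity: 5 ≡ 1 and 13 ≡ 1 (mod 4), so (5/13) = +(13/5).
Reduce top mod 5: now compute (3/5).
Reciprocity: 3 ≡ 3 and 5 ≡ 1 (mod 4), so (3/5) = +(5/3).
Reduce top mod 3: now compute (2/3).
Pull out 2: since 3 ≡ 3 (mod 8), (2/3) = -1.
Reached (1/3) = 1. Collecting the sign flips along the way, the symbol is +1.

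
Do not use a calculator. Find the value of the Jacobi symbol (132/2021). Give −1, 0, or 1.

1

Pull out 2^2: since 2021 ≡ 5 (mod 8), (2/2021) = -1, so (2/2021)^2 = +1.
Reciprocity: 33 ≡ 1 and 2021 ≡ 1 (mod 4), so (33/2021) = +(2021/33).
Reduce top mod 33: now compute (8/33).
Pull out 2^3: since 33 ≡ 1 (mod 8), (2/33) = +1, so (2/33)^3 = +1.
Reached (1/33) = 1. Collecting the sign flips along the way, the symbol is +1.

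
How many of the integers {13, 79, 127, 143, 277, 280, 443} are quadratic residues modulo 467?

(13/467) = +1 → QR.
(79/467) = -1 → non-residue.
(127/467) = +1 → QR.
(143/467) = -1 → non-residue.
(277/467) = +1 → QR.
(280/467) = +1 → QR.
(443/467) = +1 → QR.
Total quadratic residues among the 7: 5.

5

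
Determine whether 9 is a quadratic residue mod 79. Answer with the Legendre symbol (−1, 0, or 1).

1

Reciprocity: 9 ≡ 1 and 79 ≡ 3 (mod 4), so (9/79) = +(79/9).
Reduce top mod 9: now compute (7/9).
Reciprocity: 7 ≡ 3 and 9 ≡ 1 (mod 4), so (7/9) = +(9/7).
Reduce top mod 7: now compute (2/7).
Pull out 2: since 7 ≡ 7 (mod 8), (2/7) = +1.
Reached (1/7) = 1. Collecting the sign flips along the way, the symbol is +1.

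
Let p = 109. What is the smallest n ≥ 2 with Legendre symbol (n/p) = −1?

2

(2/109) = −1, so 2 is the smallest positive non-residue mod 109.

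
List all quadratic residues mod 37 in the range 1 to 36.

Square k = 1,…,18 (k and 37−k give the same square):
1²=1, 2²=4, 3²=9, 4²=16, 5²=25, 6²=36, 7²≡12, 8²≡27, 9²≡7, 10²≡26, 11²≡10, 12²≡33, 13²≡21, 14²≡11, 15²≡3, 16²≡34, 17²≡30, 18²≡28 (mod 37).
So the quadratic residues mod 37 are {1, 3, 4, 7, 9, 10, 11, 12, 16, 21, 25, 26, 27, 28, 30, 33, 34, 36}.

1,3,4,7,9,10,11,12,16,21,25,26,27,28,30,33,34,36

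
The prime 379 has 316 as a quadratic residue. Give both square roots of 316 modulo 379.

Since 379 ≡ 3 (mod 4), a square root of 316 is 316^((379+1)/4) = 316^95 mod 379.
Repeated squaring: 316^2≡179, 316^4≡205, 316^8≡335, 316^16≡41, 316^32≡165, 316^64≡316 (mod 379).
316^95 = 316^(64+16+8+4+2+1) ≡ 165 (mod 379).
Check: 165² = 27225 ≡ 316 (mod 379). The two roots are 165 and 214.

165, 214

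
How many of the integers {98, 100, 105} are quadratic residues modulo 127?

2

(98/127) = +1 → QR.
(100/127) = +1 → QR.
(105/127) = -1 → non-residue.
Total quadratic residues among the 3: 2.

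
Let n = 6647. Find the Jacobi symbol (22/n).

Pull out 2: since 6647 ≡ 7 (mod 8), (2/6647) = +1.
Reciprocity: 11 ≡ 3 and 6647 ≡ 3 (mod 4), so (11/6647) = −(6647/11).
Reduce top mod 11: now compute (3/11).
Reciprocity: 3 ≡ 3 and 11 ≡ 3 (mod 4), so (3/11) = −(11/3).
Reduce top mod 3: now compute (2/3).
Pull out 2: since 3 ≡ 3 (mod 8), (2/3) = -1.
Reached (1/3) = 1. Collecting the sign flips along the way, the symbol is -1.

-1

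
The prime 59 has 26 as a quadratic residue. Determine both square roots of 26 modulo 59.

12, 47

Since 59 ≡ 3 (mod 4), a square root of 26 is 26^((59+1)/4) = 26^15 mod 59.
Repeated squaring: 26^2≡27, 26^4≡21, 26^8≡28 (mod 59).
26^15 = 26^(8+4+2+1) ≡ 12 (mod 59).
Check: 12² = 144 ≡ 26 (mod 59). The two roots are 12 and 47.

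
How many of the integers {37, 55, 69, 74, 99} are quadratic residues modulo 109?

(37/109) = -1 → non-residue.
(55/109) = -1 → non-residue.
(69/109) = -1 → non-residue.
(74/109) = +1 → QR.
(99/109) = -1 → non-residue.
Total quadratic residues among the 5: 1.

1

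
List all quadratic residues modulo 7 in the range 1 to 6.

Square k = 1,…,3 (k and 7−k give the same square):
1²=1, 2²=4, 3²≡2 (mod 7).
So the quadratic residues mod 7 are {1, 2, 4}.

1,2,4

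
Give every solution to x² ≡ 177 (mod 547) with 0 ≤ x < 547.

108, 439

Since 547 ≡ 3 (mod 4), a square root of 177 is 177^((547+1)/4) = 177^137 mod 547.
Repeated squaring: 177^2≡150, 177^4≡73, 177^8≡406, 177^16≡189, 177^32≡166, 177^64≡206, 177^128≡317 (mod 547).
177^137 = 177^(128+8+1) ≡ 439 (mod 547).
Check: 439² = 192721 ≡ 177 (mod 547). The two roots are 108 and 439.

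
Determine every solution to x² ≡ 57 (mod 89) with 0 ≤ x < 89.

18, 71

89 ≡ 1 (mod 4), so we find a root by search.
Trying successive values, 18² = 324 ≡ 57 (mod 89). The other root is 89 − 18 = 71.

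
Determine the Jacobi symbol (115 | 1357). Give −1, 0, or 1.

0

Reciprocity: 115 ≡ 3 and 1357 ≡ 1 (mod 4), so (115/1357) = +(1357/115).
Reduce top mod 115: now compute (92/115).
Pull out 2^2: since 115 ≡ 3 (mod 8), (2/115) = -1, so (2/115)^2 = +1.
Reciprocity: 23 ≡ 3 and 115 ≡ 3 (mod 4), so (23/115) = −(115/23).
Reduce top mod 23: now compute (0/23).
Top reduces to 0: gcd > 1, so the symbol is 0.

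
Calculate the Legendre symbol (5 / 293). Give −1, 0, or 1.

Reciprocity: 5 ≡ 1 and 293 ≡ 1 (mod 4), so (5/293) = +(293/5).
Reduce top mod 5: now compute (3/5).
Reciprocity: 3 ≡ 3 and 5 ≡ 1 (mod 4), so (3/5) = +(5/3).
Reduce top mod 3: now compute (2/3).
Pull out 2: since 3 ≡ 3 (mod 8), (2/3) = -1.
Reached (1/3) = 1. Collecting the sign flips along the way, the symbol is -1.

-1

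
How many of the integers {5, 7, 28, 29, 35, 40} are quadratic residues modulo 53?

(5/53) = -1 → non-residue.
(7/53) = +1 → QR.
(28/53) = +1 → QR.
(29/53) = +1 → QR.
(35/53) = -1 → non-residue.
(40/53) = +1 → QR.
Total quadratic residues among the 6: 4.

4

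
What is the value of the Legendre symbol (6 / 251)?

-1

Pull out 2: since 251 ≡ 3 (mod 8), (2/251) = -1.
Reciprocity: 3 ≡ 3 and 251 ≡ 3 (mod 4), so (3/251) = −(251/3).
Reduce top mod 3: now compute (2/3).
Pull out 2: since 3 ≡ 3 (mod 8), (2/3) = -1.
Reached (1/3) = 1. Collecting the sign flips along the way, the symbol is -1.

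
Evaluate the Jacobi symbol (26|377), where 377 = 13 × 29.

Pull out 2: since 377 ≡ 1 (mod 8), (2/377) = +1.
Reciprocity: 13 ≡ 1 and 377 ≡ 1 (mod 4), so (13/377) = +(377/13).
Reduce top mod 13: now compute (0/13).
Top reduces to 0: gcd > 1, so the symbol is 0.

0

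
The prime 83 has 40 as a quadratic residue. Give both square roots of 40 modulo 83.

Since 83 ≡ 3 (mod 4), a square root of 40 is 40^((83+1)/4) = 40^21 mod 83.
Repeated squaring: 40^2≡23, 40^4≡31, 40^8≡48, 40^16≡63 (mod 83).
40^21 = 40^(16+4+1) ≡ 17 (mod 83).
Check: 17² = 289 ≡ 40 (mod 83). The two roots are 17 and 66.

17, 66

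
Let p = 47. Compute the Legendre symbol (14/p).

1

Pull out 2: since 47 ≡ 7 (mod 8), (2/47) = +1.
Reciprocity: 7 ≡ 3 and 47 ≡ 3 (mod 4), so (7/47) = −(47/7).
Reduce top mod 7: now compute (5/7).
Reciprocity: 5 ≡ 1 and 7 ≡ 3 (mod 4), so (5/7) = +(7/5).
Reduce top mod 5: now compute (2/5).
Pull out 2: since 5 ≡ 5 (mod 8), (2/5) = -1.
Reached (1/5) = 1. Collecting the sign flips along the way, the symbol is +1.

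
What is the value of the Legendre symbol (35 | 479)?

1

Reciprocity: 35 ≡ 3 and 479 ≡ 3 (mod 4), so (35/479) = −(479/35).
Reduce top mod 35: now compute (24/35).
Pull out 2^3: since 35 ≡ 3 (mod 8), (2/35) = -1, so (2/35)^3 = -1.
Reciprocity: 3 ≡ 3 and 35 ≡ 3 (mod 4), so (3/35) = −(35/3).
Reduce top mod 3: now compute (2/3).
Pull out 2: since 3 ≡ 3 (mod 8), (2/3) = -1.
Reached (1/3) = 1. Collecting the sign flips along the way, the symbol is +1.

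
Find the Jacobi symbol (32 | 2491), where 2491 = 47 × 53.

-1

Pull out 2^5: since 2491 ≡ 3 (mod 8), (2/2491) = -1, so (2/2491)^5 = -1.
Reached (1/2491) = 1. Collecting the sign flips along the way, the symbol is -1.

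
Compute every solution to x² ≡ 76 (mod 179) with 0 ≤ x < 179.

75, 104

Since 179 ≡ 3 (mod 4), a square root of 76 is 76^((179+1)/4) = 76^45 mod 179.
Repeated squaring: 76^2≡48, 76^4≡156, 76^8≡171, 76^16≡64, 76^32≡158 (mod 179).
76^45 = 76^(32+8+4+1) ≡ 75 (mod 179).
Check: 75² = 5625 ≡ 76 (mod 179). The two roots are 75 and 104.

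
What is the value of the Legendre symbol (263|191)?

1

First reduce: 263 ≡ 72 (mod 191).
Pull out 2^3: since 191 ≡ 7 (mod 8), (2/191) = +1, so (2/191)^3 = +1.
Reciprocity: 9 ≡ 1 and 191 ≡ 3 (mod 4), so (9/191) = +(191/9).
Reduce top mod 9: now compute (2/9).
Pull out 2: since 9 ≡ 1 (mod 8), (2/9) = +1.
Reached (1/9) = 1. Collecting the sign flips along the way, the symbol is +1.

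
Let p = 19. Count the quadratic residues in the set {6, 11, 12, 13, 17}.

(6/19) = +1 → QR.
(11/19) = +1 → QR.
(12/19) = -1 → non-residue.
(13/19) = -1 → non-residue.
(17/19) = +1 → QR.
Total quadratic residues among the 5: 3.

3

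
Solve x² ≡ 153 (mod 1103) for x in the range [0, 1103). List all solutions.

334, 769

Since 1103 ≡ 3 (mod 4), a square root of 153 is 153^((1103+1)/4) = 153^276 mod 1103.
Repeated squaring: 153^2≡246, 153^4≡954, 153^8≡141, 153^16≡27, 153^32≡729, 153^64≡898, 153^128≡111, 153^256≡188 (mod 1103).
153^276 = 153^(256+16+4) ≡ 334 (mod 1103).
Check: 334² = 111556 ≡ 153 (mod 1103). The two roots are 334 and 769.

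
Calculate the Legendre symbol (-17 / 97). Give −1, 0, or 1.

-1

First reduce: -17 ≡ 80 (mod 97).
Pull out 2^4: since 97 ≡ 1 (mod 8), (2/97) = +1, so (2/97)^4 = +1.
Reciprocity: 5 ≡ 1 and 97 ≡ 1 (mod 4), so (5/97) = +(97/5).
Reduce top mod 5: now compute (2/5).
Pull out 2: since 5 ≡ 5 (mod 8), (2/5) = -1.
Reached (1/5) = 1. Collecting the sign flips along the way, the symbol is -1.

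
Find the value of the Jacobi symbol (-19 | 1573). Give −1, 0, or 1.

-1

First reduce: -19 ≡ 1554 (mod 1573).
Pull out 2: since 1573 ≡ 5 (mod 8), (2/1573) = -1.
Reciprocity: 777 ≡ 1 and 1573 ≡ 1 (mod 4), so (777/1573) = +(1573/777).
Reduce top mod 777: now compute (19/777).
Reciprocity: 19 ≡ 3 and 777 ≡ 1 (mod 4), so (19/777) = +(777/19).
Reduce top mod 19: now compute (17/19).
Reciprocity: 17 ≡ 1 and 19 ≡ 3 (mod 4), so (17/19) = +(19/17).
Reduce top mod 17: now compute (2/17).
Pull out 2: since 17 ≡ 1 (mod 8), (2/17) = +1.
Reached (1/17) = 1. Collecting the sign flips along the way, the symbol is -1.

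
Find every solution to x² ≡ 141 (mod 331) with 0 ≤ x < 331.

Since 331 ≡ 3 (mod 4), a square root of 141 is 141^((331+1)/4) = 141^83 mod 331.
Repeated squaring: 141^2≡21, 141^4≡110, 141^8≡184, 141^16≡94, 141^32≡230, 141^64≡271 (mod 331).
141^83 = 141^(64+16+2+1) ≡ 234 (mod 331).
Check: 234² = 54756 ≡ 141 (mod 331). The two roots are 97 and 234.

97, 234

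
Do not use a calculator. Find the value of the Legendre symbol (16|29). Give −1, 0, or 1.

1

Pull out 2^4: since 29 ≡ 5 (mod 8), (2/29) = -1, so (2/29)^4 = +1.
Reached (1/29) = 1. Collecting the sign flips along the way, the symbol is +1.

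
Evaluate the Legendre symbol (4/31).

1

Euler's criterion: (4/31) ≡ 4^15 (mod 31).
4^2 ≡ 16 (mod 31)
4^4 ≡ 8 (mod 31)
4^8 ≡ 2 (mod 31)
4^15 = 4^(8+4+2+1) ≡ 1 (mod 31).
Result is 1, so (4/31) = 1.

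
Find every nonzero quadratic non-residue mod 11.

2, 6, 7, 8, 10

Square k = 1,…,5 (k and 11−k give the same square):
1²=1, 2²=4, 3²=9, 4²≡5, 5²≡3 (mod 11).
The residues are {1, 3, 4, 5, 9}; the non-residues are the remaining 5 nonzero classes.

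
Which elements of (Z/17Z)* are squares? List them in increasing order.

1,2,4,8,9,13,15,16

Square k = 1,…,8 (k and 17−k give the same square):
1²=1, 2²=4, 3²=9, 4²=16, 5²≡8, 6²≡2, 7²≡15, 8²≡13 (mod 17).
So the quadratic residues mod 17 are {1, 2, 4, 8, 9, 13, 15, 16}.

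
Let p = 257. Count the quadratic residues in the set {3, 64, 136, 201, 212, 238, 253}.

(3/257) = -1 → non-residue.
(64/257) = +1 → QR.
(136/257) = +1 → QR.
(201/257) = -1 → non-residue.
(212/257) = -1 → non-residue.
(238/257) = -1 → non-residue.
(253/257) = +1 → QR.
Total quadratic residues among the 7: 3.

3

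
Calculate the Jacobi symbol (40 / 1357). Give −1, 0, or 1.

1

Pull out 2^3: since 1357 ≡ 5 (mod 8), (2/1357) = -1, so (2/1357)^3 = -1.
Reciprocity: 5 ≡ 1 and 1357 ≡ 1 (mod 4), so (5/1357) = +(1357/5).
Reduce top mod 5: now compute (2/5).
Pull out 2: since 5 ≡ 5 (mod 8), (2/5) = -1.
Reached (1/5) = 1. Collecting the sign flips along the way, the symbol is +1.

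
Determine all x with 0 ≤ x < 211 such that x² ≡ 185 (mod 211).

94, 117

Since 211 ≡ 3 (mod 4), a square root of 185 is 185^((211+1)/4) = 185^53 mod 211.
Repeated squaring: 185^2≡43, 185^4≡161, 185^8≡179, 185^16≡180, 185^32≡117 (mod 211).
185^53 = 185^(32+16+4+1) ≡ 117 (mod 211).
Check: 117² = 13689 ≡ 185 (mod 211). The two roots are 94 and 117.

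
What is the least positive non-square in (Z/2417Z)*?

3

(2/2417) = +1, so 2 is a residue.
(3/2417) = −1, so 3 is the smallest positive non-residue mod 2417.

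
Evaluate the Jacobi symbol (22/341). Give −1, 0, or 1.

Pull out 2: since 341 ≡ 5 (mod 8), (2/341) = -1.
Reciprocity: 11 ≡ 3 and 341 ≡ 1 (mod 4), so (11/341) = +(341/11).
Reduce top mod 11: now compute (0/11).
Top reduces to 0: gcd > 1, so the symbol is 0.

0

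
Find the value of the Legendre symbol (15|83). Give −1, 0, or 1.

Euler's criterion: (15/83) ≡ 15^41 (mod 83).
15^2 ≡ 59 (mod 83)
15^4 ≡ 78 (mod 83)
15^8 ≡ 25 (mod 83)
15^16 ≡ 44 (mod 83)
15^32 ≡ 27 (mod 83)
15^41 = 15^(32+8+1) ≡ 82 (mod 83).
Result is 82 ≡ −1, so (15/83) = −1.

-1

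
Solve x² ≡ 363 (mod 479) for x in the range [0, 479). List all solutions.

Since 479 ≡ 3 (mod 4), a square root of 363 is 363^((479+1)/4) = 363^120 mod 479.
Repeated squaring: 363^2≡44, 363^4≡20, 363^8≡400, 363^16≡14, 363^32≡196, 363^64≡96 (mod 479).
363^120 = 363^(64+32+16+8) ≡ 138 (mod 479).
Check: 138² = 19044 ≡ 363 (mod 479). The two roots are 138 and 341.

138, 341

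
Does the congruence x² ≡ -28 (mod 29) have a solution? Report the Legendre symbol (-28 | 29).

Euler's criterion: (-28/29) ≡ 1^14 (mod 29).
1^2 ≡ 1 (mod 29)
1^4 ≡ 1 (mod 29)
1^8 ≡ 1 (mod 29)
1^14 = 1^(8+4+2) ≡ 1 (mod 29).
Result is 1, so (-28/29) = 1.

1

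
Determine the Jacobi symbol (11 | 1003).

1

Reciprocity: 11 ≡ 3 and 1003 ≡ 3 (mod 4), so (11/1003) = −(1003/11).
Reduce top mod 11: now compute (2/11).
Pull out 2: since 11 ≡ 3 (mod 8), (2/11) = -1.
Reached (1/11) = 1. Collecting the sign flips along the way, the symbol is +1.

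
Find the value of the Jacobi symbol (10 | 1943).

-1

Pull out 2: since 1943 ≡ 7 (mod 8), (2/1943) = +1.
Reciprocity: 5 ≡ 1 and 1943 ≡ 3 (mod 4), so (5/1943) = +(1943/5).
Reduce top mod 5: now compute (3/5).
Reciprocity: 3 ≡ 3 and 5 ≡ 1 (mod 4), so (3/5) = +(5/3).
Reduce top mod 3: now compute (2/3).
Pull out 2: since 3 ≡ 3 (mod 8), (2/3) = -1.
Reached (1/3) = 1. Collecting the sign flips along the way, the symbol is -1.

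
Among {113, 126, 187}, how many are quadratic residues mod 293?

1

(113/293) = -1 → non-residue.
(126/293) = +1 → QR.
(187/293) = -1 → non-residue.
Total quadratic residues among the 3: 1.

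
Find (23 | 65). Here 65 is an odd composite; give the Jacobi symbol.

Reciprocity: 23 ≡ 3 and 65 ≡ 1 (mod 4), so (23/65) = +(65/23).
Reduce top mod 23: now compute (19/23).
Reciprocity: 19 ≡ 3 and 23 ≡ 3 (mod 4), so (19/23) = −(23/19).
Reduce top mod 19: now compute (4/19).
Pull out 2^2: since 19 ≡ 3 (mod 8), (2/19) = -1, so (2/19)^2 = +1.
Reached (1/19) = 1. Collecting the sign flips along the way, the symbol is -1.

-1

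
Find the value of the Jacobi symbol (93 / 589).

0

Reciprocity: 93 ≡ 1 and 589 ≡ 1 (mod 4), so (93/589) = +(589/93).
Reduce top mod 93: now compute (31/93).
Reciprocity: 31 ≡ 3 and 93 ≡ 1 (mod 4), so (31/93) = +(93/31).
Reduce top mod 31: now compute (0/31).
Top reduces to 0: gcd > 1, so the symbol is 0.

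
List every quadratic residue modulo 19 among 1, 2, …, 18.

Square k = 1,…,9 (k and 19−k give the same square):
1²=1, 2²=4, 3²=9, 4²=16, 5²≡6, 6²≡17, 7²≡11, 8²≡7, 9²≡5 (mod 19).
So the quadratic residues mod 19 are {1, 4, 5, 6, 7, 9, 11, 16, 17}.

1,4,5,6,7,9,11,16,17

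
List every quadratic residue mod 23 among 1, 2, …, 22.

1, 2, 3, 4, 6, 8, 9, 12, 13, 16, 18

Square k = 1,…,11 (k and 23−k give the same square):
1²=1, 2²=4, 3²=9, 4²=16, 5²≡2, 6²≡13, 7²≡3, 8²≡18, 9²≡12, 10²≡8, 11²≡6 (mod 23).
So the quadratic residues mod 23 are {1, 2, 3, 4, 6, 8, 9, 12, 13, 16, 18}.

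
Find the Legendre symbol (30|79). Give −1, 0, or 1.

Pull out 2: since 79 ≡ 7 (mod 8), (2/79) = +1.
Reciprocity: 15 ≡ 3 and 79 ≡ 3 (mod 4), so (15/79) = −(79/15).
Reduce top mod 15: now compute (4/15).
Pull out 2^2: since 15 ≡ 7 (mod 8), (2/15) = +1, so (2/15)^2 = +1.
Reached (1/15) = 1. Collecting the sign flips along the way, the symbol is -1.

-1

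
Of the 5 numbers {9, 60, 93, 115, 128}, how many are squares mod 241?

3

(9/241) = +1 → QR.
(60/241) = +1 → QR.
(93/241) = -1 → non-residue.
(115/241) = -1 → non-residue.
(128/241) = +1 → QR.
Total quadratic residues among the 5: 3.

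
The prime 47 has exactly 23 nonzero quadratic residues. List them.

1, 2, 3, 4, 6, 7, 8, 9, 12, 14, 16, 17, 18, 21, 24, 25, 27, 28, 32, 34, 36, 37, 42

Square k = 1,…,23 (k and 47−k give the same square):
1²=1, 2²=4, 3²=9, 4²=16, 5²=25, 6²=36, 7²≡2, 8²≡17, 9²≡34, 10²≡6, 11²≡27, 12²≡3, 13²≡28, 14²≡8, 15²≡37, 16²≡21, 17²≡7, 18²≡42, 19²≡32, 20²≡24, 21²≡18, 22²≡14, 23²≡12 (mod 47).
So the quadratic residues mod 47 are {1, 2, 3, 4, 6, 7, 8, 9, 12, 14, 16, 17, 18, 21, 24, 25, 27, 28, 32, 34, 36, 37, 42}.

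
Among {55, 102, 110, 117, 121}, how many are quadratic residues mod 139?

(55/139) = +1 → QR.
(102/139) = -1 → non-residue.
(110/139) = -1 → non-residue.
(117/139) = +1 → QR.
(121/139) = +1 → QR.
Total quadratic residues among the 5: 3.

3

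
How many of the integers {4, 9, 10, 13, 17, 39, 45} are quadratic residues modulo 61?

(4/61) = +1 → QR.
(9/61) = +1 → QR.
(10/61) = -1 → non-residue.
(13/61) = +1 → QR.
(17/61) = -1 → non-residue.
(39/61) = +1 → QR.
(45/61) = +1 → QR.
Total quadratic residues among the 7: 5.

5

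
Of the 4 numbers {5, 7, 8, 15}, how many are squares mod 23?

(5/23) = -1 → non-residue.
(7/23) = -1 → non-residue.
(8/23) = +1 → QR.
(15/23) = -1 → non-residue.
Total quadratic residues among the 4: 1.

1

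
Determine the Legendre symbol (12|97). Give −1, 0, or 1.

1

Euler's criterion: (12/97) ≡ 12^48 (mod 97).
12^2 ≡ 47 (mod 97)
12^4 ≡ 75 (mod 97)
12^8 ≡ 96 (mod 97)
12^16 ≡ 1 (mod 97)
12^32 ≡ 1 (mod 97)
12^48 = 12^(32+16) ≡ 1 (mod 97).
Result is 1, so (12/97) = 1.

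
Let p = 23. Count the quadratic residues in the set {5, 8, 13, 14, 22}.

(5/23) = -1 → non-residue.
(8/23) = +1 → QR.
(13/23) = +1 → QR.
(14/23) = -1 → non-residue.
(22/23) = -1 → non-residue.
Total quadratic residues among the 5: 2.

2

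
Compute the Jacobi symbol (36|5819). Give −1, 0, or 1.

Pull out 2^2: since 5819 ≡ 3 (mod 8), (2/5819) = -1, so (2/5819)^2 = +1.
Reciprocity: 9 ≡ 1 and 5819 ≡ 3 (mod 4), so (9/5819) = +(5819/9).
Reduce top mod 9: now compute (5/9).
Reciprocity: 5 ≡ 1 and 9 ≡ 1 (mod 4), so (5/9) = +(9/5).
Reduce top mod 5: now compute (4/5).
Pull out 2^2: since 5 ≡ 5 (mod 8), (2/5) = -1, so (2/5)^2 = +1.
Reached (1/5) = 1. Collecting the sign flips along the way, the symbol is +1.

1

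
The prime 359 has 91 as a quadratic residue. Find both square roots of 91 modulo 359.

74, 285

Since 359 ≡ 3 (mod 4), a square root of 91 is 91^((359+1)/4) = 91^90 mod 359.
Repeated squaring: 91^2≡24, 91^4≡217, 91^8≡60, 91^16≡10, 91^32≡100, 91^64≡307 (mod 359).
91^90 = 91^(64+16+8+2) ≡ 74 (mod 359).
Check: 74² = 5476 ≡ 91 (mod 359). The two roots are 74 and 285.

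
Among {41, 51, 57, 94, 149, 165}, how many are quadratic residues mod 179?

(41/179) = -1 → non-residue.
(51/179) = +1 → QR.
(57/179) = +1 → QR.
(94/179) = -1 → non-residue.
(149/179) = +1 → QR.
(165/179) = -1 → non-residue.
Total quadratic residues among the 6: 3.

3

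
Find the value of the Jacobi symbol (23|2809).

1

Reciprocity: 23 ≡ 3 and 2809 ≡ 1 (mod 4), so (23/2809) = +(2809/23).
Reduce top mod 23: now compute (3/23).
Reciprocity: 3 ≡ 3 and 23 ≡ 3 (mod 4), so (3/23) = −(23/3).
Reduce top mod 3: now compute (2/3).
Pull out 2: since 3 ≡ 3 (mod 8), (2/3) = -1.
Reached (1/3) = 1. Collecting the sign flips along the way, the symbol is +1.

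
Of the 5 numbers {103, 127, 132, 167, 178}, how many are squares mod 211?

(103/211) = +1 → QR.
(127/211) = -1 → non-residue.
(132/211) = -1 → non-residue.
(167/211) = -1 → non-residue.
(178/211) = +1 → QR.
Total quadratic residues among the 5: 2.

2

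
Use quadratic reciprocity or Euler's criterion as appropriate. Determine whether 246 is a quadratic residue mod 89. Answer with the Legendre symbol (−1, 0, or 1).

1

First reduce: 246 ≡ 68 (mod 89).
Pull out 2^2: since 89 ≡ 1 (mod 8), (2/89) = +1, so (2/89)^2 = +1.
Reciprocity: 17 ≡ 1 and 89 ≡ 1 (mod 4), so (17/89) = +(89/17).
Reduce top mod 17: now compute (4/17).
Pull out 2^2: since 17 ≡ 1 (mod 8), (2/17) = +1, so (2/17)^2 = +1.
Reached (1/17) = 1. Collecting the sign flips along the way, the symbol is +1.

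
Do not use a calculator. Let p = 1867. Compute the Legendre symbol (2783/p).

-1

First reduce: 2783 ≡ 916 (mod 1867).
Pull out 2^2: since 1867 ≡ 3 (mod 8), (2/1867) = -1, so (2/1867)^2 = +1.
Reciprocity: 229 ≡ 1 and 1867 ≡ 3 (mod 4), so (229/1867) = +(1867/229).
Reduce top mod 229: now compute (35/229).
Reciprocity: 35 ≡ 3 and 229 ≡ 1 (mod 4), so (35/229) = +(229/35).
Reduce top mod 35: now compute (19/35).
Reciprocity: 19 ≡ 3 and 35 ≡ 3 (mod 4), so (19/35) = −(35/19).
Reduce top mod 19: now compute (16/19).
Pull out 2^4: since 19 ≡ 3 (mod 8), (2/19) = -1, so (2/19)^4 = +1.
Reached (1/19) = 1. Collecting the sign flips along the way, the symbol is -1.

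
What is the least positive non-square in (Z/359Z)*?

7

(2/359) = +1, so 2 is a residue.
(3/359) = +1, so 3 is a residue.
(4/359) = +1, so 4 is a residue.
(5/359) = +1, so 5 is a residue.
(6/359) = +1, so 6 is a residue.
(7/359) = −1, so 7 is the smallest positive non-residue mod 359.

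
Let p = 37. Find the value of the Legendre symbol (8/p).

Euler's criterion: (8/37) ≡ 8^18 (mod 37).
8^2 ≡ 27 (mod 37)
8^4 ≡ 26 (mod 37)
8^8 ≡ 10 (mod 37)
8^16 ≡ 26 (mod 37)
8^18 = 8^(16+2) ≡ 36 (mod 37).
Result is 36 ≡ −1, so (8/37) = −1.

-1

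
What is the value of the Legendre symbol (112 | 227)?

Pull out 2^4: since 227 ≡ 3 (mod 8), (2/227) = -1, so (2/227)^4 = +1.
Reciprocity: 7 ≡ 3 and 227 ≡ 3 (mod 4), so (7/227) = −(227/7).
Reduce top mod 7: now compute (3/7).
Reciprocity: 3 ≡ 3 and 7 ≡ 3 (mod 4), so (3/7) = −(7/3).
Reduce top mod 3: now compute (1/3).
Reached (1/3) = 1. Collecting the sign flips along the way, the symbol is +1.

1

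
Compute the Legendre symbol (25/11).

First reduce: 25 ≡ 3 (mod 11).
Reciprocity: 3 ≡ 3 and 11 ≡ 3 (mod 4), so (3/11) = −(11/3).
Reduce top mod 3: now compute (2/3).
Pull out 2: since 3 ≡ 3 (mod 8), (2/3) = -1.
Reached (1/3) = 1. Collecting the sign flips along the way, the symbol is +1.

1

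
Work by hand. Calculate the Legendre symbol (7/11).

-1

Euler's criterion: (7/11) ≡ 7^5 (mod 11).
7^2 ≡ 5 (mod 11)
7^4 ≡ 3 (mod 11)
7^5 = 7^(4+1) ≡ 10 (mod 11).
Result is 10 ≡ −1, so (7/11) = −1.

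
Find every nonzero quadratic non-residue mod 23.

Square k = 1,…,11 (k and 23−k give the same square):
1²=1, 2²=4, 3²=9, 4²=16, 5²≡2, 6²≡13, 7²≡3, 8²≡18, 9²≡12, 10²≡8, 11²≡6 (mod 23).
The residues are {1, 2, 3, 4, 6, 8, 9, 12, 13, 16, 18}; the non-residues are the remaining 11 nonzero classes.

5, 7, 10, 11, 14, 15, 17, 19, 20, 21, 22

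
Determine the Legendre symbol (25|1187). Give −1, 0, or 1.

Reciprocity: 25 ≡ 1 and 1187 ≡ 3 (mod 4), so (25/1187) = +(1187/25).
Reduce top mod 25: now compute (12/25).
Pull out 2^2: since 25 ≡ 1 (mod 8), (2/25) = +1, so (2/25)^2 = +1.
Reciprocity: 3 ≡ 3 and 25 ≡ 1 (mod 4), so (3/25) = +(25/3).
Reduce top mod 3: now compute (1/3).
Reached (1/3) = 1. Collecting the sign flips along the way, the symbol is +1.

1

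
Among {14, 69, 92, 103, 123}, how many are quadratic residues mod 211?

4

(14/211) = +1 → QR.
(69/211) = +1 → QR.
(92/211) = -1 → non-residue.
(103/211) = +1 → QR.
(123/211) = +1 → QR.
Total quadratic residues among the 5: 4.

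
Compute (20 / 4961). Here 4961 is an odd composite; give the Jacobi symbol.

Pull out 2^2: since 4961 ≡ 1 (mod 8), (2/4961) = +1, so (2/4961)^2 = +1.
Reciprocity: 5 ≡ 1 and 4961 ≡ 1 (mod 4), so (5/4961) = +(4961/5).
Reduce top mod 5: now compute (1/5).
Reached (1/5) = 1. Collecting the sign flips along the way, the symbol is +1.

1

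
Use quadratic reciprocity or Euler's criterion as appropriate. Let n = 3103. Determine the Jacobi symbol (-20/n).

First reduce: -20 ≡ 3083 (mod 3103).
Reciprocity: 3083 ≡ 3 and 3103 ≡ 3 (mod 4), so (3083/3103) = −(3103/3083).
Reduce top mod 3083: now compute (20/3083).
Pull out 2^2: since 3083 ≡ 3 (mod 8), (2/3083) = -1, so (2/3083)^2 = +1.
Reciprocity: 5 ≡ 1 and 3083 ≡ 3 (mod 4), so (5/3083) = +(3083/5).
Reduce top mod 5: now compute (3/5).
Reciprocity: 3 ≡ 3 and 5 ≡ 1 (mod 4), so (3/5) = +(5/3).
Reduce top mod 3: now compute (2/3).
Pull out 2: since 3 ≡ 3 (mod 8), (2/3) = -1.
Reached (1/3) = 1. Collecting the sign flips along the way, the symbol is +1.

1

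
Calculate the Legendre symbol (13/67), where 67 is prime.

-1

Reciprocity: 13 ≡ 1 and 67 ≡ 3 (mod 4), so (13/67) = +(67/13).
Reduce top mod 13: now compute (2/13).
Pull out 2: since 13 ≡ 5 (mod 8), (2/13) = -1.
Reached (1/13) = 1. Collecting the sign flips along the way, the symbol is -1.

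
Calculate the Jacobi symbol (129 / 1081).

1

Reciprocity: 129 ≡ 1 and 1081 ≡ 1 (mod 4), so (129/1081) = +(1081/129).
Reduce top mod 129: now compute (49/129).
Reciprocity: 49 ≡ 1 and 129 ≡ 1 (mod 4), so (49/129) = +(129/49).
Reduce top mod 49: now compute (31/49).
Reciprocity: 31 ≡ 3 and 49 ≡ 1 (mod 4), so (31/49) = +(49/31).
Reduce top mod 31: now compute (18/31).
Pull out 2: since 31 ≡ 7 (mod 8), (2/31) = +1.
Reciprocity: 9 ≡ 1 and 31 ≡ 3 (mod 4), so (9/31) = +(31/9).
Reduce top mod 9: now compute (4/9).
Pull out 2^2: since 9 ≡ 1 (mod 8), (2/9) = +1, so (2/9)^2 = +1.
Reached (1/9) = 1. Collecting the sign flips along the way, the symbol is +1.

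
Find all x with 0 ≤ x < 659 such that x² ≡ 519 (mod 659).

Since 659 ≡ 3 (mod 4), a square root of 519 is 519^((659+1)/4) = 519^165 mod 659.
Repeated squaring: 519^2≡489, 519^4≡563, 519^8≡649, 519^16≡100, 519^32≡115, 519^64≡45, 519^128≡48 (mod 659).
519^165 = 519^(128+32+4+1) ≡ 557 (mod 659).
Check: 557² = 310249 ≡ 519 (mod 659). The two roots are 102 and 557.

102, 557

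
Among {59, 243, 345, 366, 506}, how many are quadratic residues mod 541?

4

(59/541) = -1 → non-residue.
(243/541) = +1 → QR.
(345/541) = +1 → QR.
(366/541) = +1 → QR.
(506/541) = +1 → QR.
Total quadratic residues among the 5: 4.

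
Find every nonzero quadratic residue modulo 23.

Square k = 1,…,11 (k and 23−k give the same square):
1²=1, 2²=4, 3²=9, 4²=16, 5²≡2, 6²≡13, 7²≡3, 8²≡18, 9²≡12, 10²≡8, 11²≡6 (mod 23).
So the quadratic residues mod 23 are {1, 2, 3, 4, 6, 8, 9, 12, 13, 16, 18}.

1,2,3,4,6,8,9,12,13,16,18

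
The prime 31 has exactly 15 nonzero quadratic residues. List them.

Square k = 1,…,15 (k and 31−k give the same square):
1²=1, 2²=4, 3²=9, 4²=16, 5²=25, 6²≡5, 7²≡18, 8²≡2, 9²≡19, 10²≡7, 11²≡28, 12²≡20, 13²≡14, 14²≡10, 15²≡8 (mod 31).
So the quadratic residues mod 31 are {1, 2, 4, 5, 7, 8, 9, 10, 14, 16, 18, 19, 20, 25, 28}.

1,2,4,5,7,8,9,10,14,16,18,19,20,25,28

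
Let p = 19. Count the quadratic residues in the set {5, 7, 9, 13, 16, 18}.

4

(5/19) = +1 → QR.
(7/19) = +1 → QR.
(9/19) = +1 → QR.
(13/19) = -1 → non-residue.
(16/19) = +1 → QR.
(18/19) = -1 → non-residue.
Total quadratic residues among the 6: 4.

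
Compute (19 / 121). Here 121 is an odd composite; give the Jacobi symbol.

1

Reciprocity: 19 ≡ 3 and 121 ≡ 1 (mod 4), so (19/121) = +(121/19).
Reduce top mod 19: now compute (7/19).
Reciprocity: 7 ≡ 3 and 19 ≡ 3 (mod 4), so (7/19) = −(19/7).
Reduce top mod 7: now compute (5/7).
Reciprocity: 5 ≡ 1 and 7 ≡ 3 (mod 4), so (5/7) = +(7/5).
Reduce top mod 5: now compute (2/5).
Pull out 2: since 5 ≡ 5 (mod 8), (2/5) = -1.
Reached (1/5) = 1. Collecting the sign flips along the way, the symbol is +1.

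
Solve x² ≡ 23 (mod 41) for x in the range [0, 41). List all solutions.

8, 33

41 ≡ 1 (mod 4), so we find a root by search.
Trying successive values, 8² = 64 ≡ 23 (mod 41). The other root is 41 − 8 = 33.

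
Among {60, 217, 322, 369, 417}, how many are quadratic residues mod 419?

3

(60/419) = +1 → QR.
(217/419) = -1 → non-residue.
(322/419) = -1 → non-residue.
(369/419) = +1 → QR.
(417/419) = +1 → QR.
Total quadratic residues among the 5: 3.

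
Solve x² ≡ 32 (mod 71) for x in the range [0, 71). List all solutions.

23, 48

Since 71 ≡ 3 (mod 4), a square root of 32 is 32^((71+1)/4) = 32^18 mod 71.
Repeated squaring: 32^2≡30, 32^4≡48, 32^8≡32, 32^16≡30 (mod 71).
32^18 = 32^(16+2) ≡ 48 (mod 71).
Check: 48² = 2304 ≡ 32 (mod 71). The two roots are 23 and 48.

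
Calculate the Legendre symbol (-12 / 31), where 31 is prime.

Euler's criterion: (-12/31) ≡ 19^15 (mod 31).
19^2 ≡ 20 (mod 31)
19^4 ≡ 28 (mod 31)
19^8 ≡ 9 (mod 31)
19^15 = 19^(8+4+2+1) ≡ 1 (mod 31).
Result is 1, so (-12/31) = 1.

1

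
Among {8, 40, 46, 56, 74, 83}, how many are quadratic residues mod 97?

1

(8/97) = +1 → QR.
(40/97) = -1 → non-residue.
(46/97) = -1 → non-residue.
(56/97) = -1 → non-residue.
(74/97) = -1 → non-residue.
(83/97) = -1 → non-residue.
Total quadratic residues among the 6: 1.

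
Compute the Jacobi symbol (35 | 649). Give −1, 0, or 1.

-1

Reciprocity: 35 ≡ 3 and 649 ≡ 1 (mod 4), so (35/649) = +(649/35).
Reduce top mod 35: now compute (19/35).
Reciprocity: 19 ≡ 3 and 35 ≡ 3 (mod 4), so (19/35) = −(35/19).
Reduce top mod 19: now compute (16/19).
Pull out 2^4: since 19 ≡ 3 (mod 8), (2/19) = -1, so (2/19)^4 = +1.
Reached (1/19) = 1. Collecting the sign flips along the way, the symbol is -1.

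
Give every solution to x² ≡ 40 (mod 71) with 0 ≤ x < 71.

Since 71 ≡ 3 (mod 4), a square root of 40 is 40^((71+1)/4) = 40^18 mod 71.
Repeated squaring: 40^2≡38, 40^4≡24, 40^8≡8, 40^16≡64 (mod 71).
40^18 = 40^(16+2) ≡ 18 (mod 71).
Check: 18² = 324 ≡ 40 (mod 71). The two roots are 18 and 53.

18, 53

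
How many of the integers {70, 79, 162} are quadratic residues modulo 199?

3

(70/199) = +1 → QR.
(79/199) = +1 → QR.
(162/199) = +1 → QR.
Total quadratic residues among the 3: 3.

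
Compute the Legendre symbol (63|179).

Reciprocity: 63 ≡ 3 and 179 ≡ 3 (mod 4), so (63/179) = −(179/63).
Reduce top mod 63: now compute (53/63).
Reciprocity: 53 ≡ 1 and 63 ≡ 3 (mod 4), so (53/63) = +(63/53).
Reduce top mod 53: now compute (10/53).
Pull out 2: since 53 ≡ 5 (mod 8), (2/53) = -1.
Reciprocity: 5 ≡ 1 and 53 ≡ 1 (mod 4), so (5/53) = +(53/5).
Reduce top mod 5: now compute (3/5).
Reciprocity: 3 ≡ 3 and 5 ≡ 1 (mod 4), so (3/5) = +(5/3).
Reduce top mod 3: now compute (2/3).
Pull out 2: since 3 ≡ 3 (mod 8), (2/3) = -1.
Reached (1/3) = 1. Collecting the sign flips along the way, the symbol is -1.

-1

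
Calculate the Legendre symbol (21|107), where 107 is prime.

Reciprocity: 21 ≡ 1 and 107 ≡ 3 (mod 4), so (21/107) = +(107/21).
Reduce top mod 21: now compute (2/21).
Pull out 2: since 21 ≡ 5 (mod 8), (2/21) = -1.
Reached (1/21) = 1. Collecting the sign flips along the way, the symbol is -1.

-1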